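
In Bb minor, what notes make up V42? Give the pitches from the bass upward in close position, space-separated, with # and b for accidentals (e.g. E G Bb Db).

Eb F A C

In Bb minor, the fifth degree is F. The dominant is major (leading tone raised), so V is a dominant seventh chord.
Stacking thirds from F gives F-A-C-Eb.
With the 42 figure the chord is in third inversion; from the bass Eb upward in close position it reads Eb-F-A-C.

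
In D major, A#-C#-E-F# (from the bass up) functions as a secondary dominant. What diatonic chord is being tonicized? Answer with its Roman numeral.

vi

The chord is a dominant seventh chord on F#.
A dominant resolves down a perfect fifth: F# → B. In D major, B is scale degree 6, i.e. vi.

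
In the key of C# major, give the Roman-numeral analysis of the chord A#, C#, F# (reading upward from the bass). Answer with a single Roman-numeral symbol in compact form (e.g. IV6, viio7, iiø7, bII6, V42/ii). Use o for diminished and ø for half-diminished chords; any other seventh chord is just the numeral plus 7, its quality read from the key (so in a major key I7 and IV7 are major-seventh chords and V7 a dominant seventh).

IV6

The pitches F#-A#-C# form a major triad rooted on F#.
In C# major, F# is the subdominant; the diatonic major triad there is IV.
With A# in the bass the chord is in first inversion, so the figured bass is 6.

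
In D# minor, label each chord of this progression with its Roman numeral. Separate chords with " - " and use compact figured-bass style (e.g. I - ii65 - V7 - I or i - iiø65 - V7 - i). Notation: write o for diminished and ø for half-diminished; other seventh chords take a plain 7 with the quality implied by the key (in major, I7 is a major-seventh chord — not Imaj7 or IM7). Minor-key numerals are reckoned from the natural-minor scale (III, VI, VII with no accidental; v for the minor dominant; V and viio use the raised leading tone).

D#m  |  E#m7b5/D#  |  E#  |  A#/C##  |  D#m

i - iiø42 - V/V - V6 - i

D#m: root D# is the tonic; minor triad there is i.
E#m7b5/D#: half-diminished seventh chord on E# = scale degree 2 → iiø42.
E#: chromatic; E# is V of V, so V/V.
A#/C##: root A# is the dominant; major triad there is V6.
D#m: minor triad on D# = scale degree 1 → i.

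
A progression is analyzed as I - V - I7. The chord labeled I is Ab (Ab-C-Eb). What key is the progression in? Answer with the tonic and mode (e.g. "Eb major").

Ab major

I is given as Ab-C-Eb — a major triad with root Ab.
If Ab is scale degree 1 and the mode makes that degree carry a major triad, the tonic is Ab and the mode is major.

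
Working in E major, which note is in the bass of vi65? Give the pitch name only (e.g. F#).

E

vi in E major has root C#; the chord is C#-E-G#-B.
The figure 65 means first inversion — the third is in the bass.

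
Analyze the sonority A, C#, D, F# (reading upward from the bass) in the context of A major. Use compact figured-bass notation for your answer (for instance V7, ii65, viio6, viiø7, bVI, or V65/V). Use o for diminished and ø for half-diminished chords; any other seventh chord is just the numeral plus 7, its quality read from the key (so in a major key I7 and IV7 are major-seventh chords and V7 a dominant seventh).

IV43

The pitches D-F#-A-C# form a major seventh chord rooted on D.
D is scale degree 4 in A major, and a major seventh chord on that degree is written IV7.
With A in the bass the chord is in second inversion, so the figured bass is 43.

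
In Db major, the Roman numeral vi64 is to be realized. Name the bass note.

F

vi in Db major has root Bb; the chord is Bb-Db-F.
The figure 64 means second inversion — the fifth is in the bass.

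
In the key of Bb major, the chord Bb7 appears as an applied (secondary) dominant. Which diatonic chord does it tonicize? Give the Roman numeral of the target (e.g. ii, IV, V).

IV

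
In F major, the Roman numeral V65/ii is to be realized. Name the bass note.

F#

The applied chord V65/ii is rooted on D: D-F#-A-C.
The figure 65 means first inversion — the third is in the bass.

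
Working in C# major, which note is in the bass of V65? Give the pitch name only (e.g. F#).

B#

V in C# major has root G#; the chord is G#-B#-D#-F#.
The figure 65 means first inversion — the third is in the bass.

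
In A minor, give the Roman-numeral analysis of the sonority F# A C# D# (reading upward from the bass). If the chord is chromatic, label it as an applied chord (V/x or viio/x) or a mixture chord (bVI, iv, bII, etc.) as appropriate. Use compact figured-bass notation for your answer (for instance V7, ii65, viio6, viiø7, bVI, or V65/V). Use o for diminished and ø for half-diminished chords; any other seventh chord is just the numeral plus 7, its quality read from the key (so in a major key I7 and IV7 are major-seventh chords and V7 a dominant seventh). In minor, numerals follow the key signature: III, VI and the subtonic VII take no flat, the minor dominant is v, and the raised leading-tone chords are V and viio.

The pitches D#-F#-A-C# form a half-diminished seventh chord rooted on D#.
D# sits a half step below E (V in A minor); a diminished chord there is the applied leading-tone chord of V.
With F# in the bass the chord is in first inversion, so the figured bass is 65.

viiø65/V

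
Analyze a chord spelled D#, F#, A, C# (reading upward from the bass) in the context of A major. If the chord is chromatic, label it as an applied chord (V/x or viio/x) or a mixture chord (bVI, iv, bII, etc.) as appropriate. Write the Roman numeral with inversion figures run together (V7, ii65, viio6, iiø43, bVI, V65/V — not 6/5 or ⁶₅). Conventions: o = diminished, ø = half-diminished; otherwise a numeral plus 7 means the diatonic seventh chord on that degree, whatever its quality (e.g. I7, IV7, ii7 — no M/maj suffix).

viiø7/V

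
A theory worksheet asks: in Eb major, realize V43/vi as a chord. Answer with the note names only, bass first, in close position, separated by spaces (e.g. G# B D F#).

D F G B

The slash means an applied dominant: we want the dominant of vi. In Eb major, vi is C minor, and its dominant is built on G.
Building a dominant seventh chord on G gives G-B-D-F.
With the 43 figure the chord is in second inversion; from the bass D upward in close position it reads D-F-G-B.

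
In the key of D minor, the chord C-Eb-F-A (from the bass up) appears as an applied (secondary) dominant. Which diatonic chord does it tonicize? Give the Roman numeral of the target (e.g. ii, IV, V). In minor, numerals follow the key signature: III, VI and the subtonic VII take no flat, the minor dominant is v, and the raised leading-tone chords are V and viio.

The chord is a dominant seventh chord on F.
A dominant resolves down a perfect fifth: F → Bb. In D minor, Bb is scale degree 6, i.e. VI.

VI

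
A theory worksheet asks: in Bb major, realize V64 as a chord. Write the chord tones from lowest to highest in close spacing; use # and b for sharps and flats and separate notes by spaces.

C F A

In Bb major, the fifth degree is F, and the diatonic chord built there is a major triad.
Stacking thirds from F gives F-A-C.
With the 64 figure the chord is in second inversion; from the bass C upward in close position it reads C-F-A.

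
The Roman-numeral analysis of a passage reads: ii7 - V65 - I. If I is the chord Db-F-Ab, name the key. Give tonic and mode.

The chord Db is a major triad rooted on Db; its label is I.
If Db is scale degree 1 and the mode makes that degree carry a major triad, the tonic is Db and the mode is major.

Db major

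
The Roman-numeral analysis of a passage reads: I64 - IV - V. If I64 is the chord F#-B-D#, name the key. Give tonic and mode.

I64 is given as F#-B-D# — a major triad with root B.
If B is scale degree 1 and the mode makes that degree carry a major triad, the tonic is B and the mode is major.

B major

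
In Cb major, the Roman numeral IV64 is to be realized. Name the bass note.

Cb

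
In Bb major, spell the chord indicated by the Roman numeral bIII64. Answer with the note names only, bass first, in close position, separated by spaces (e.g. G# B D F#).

Ab Db F

bIII64 is a major triad on the lowered third degree, borrowed from the parallel minor. In Bb major that root is Db.
So the chord is Db-F-Ab.
With the 64 figure the chord is in second inversion; from the bass Ab upward in close position it reads Ab-Db-F.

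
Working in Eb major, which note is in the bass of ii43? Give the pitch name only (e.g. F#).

C

ii in Eb major has root F; the chord is F-Ab-C-Eb.
The figure 43 means second inversion — the fifth is in the bass.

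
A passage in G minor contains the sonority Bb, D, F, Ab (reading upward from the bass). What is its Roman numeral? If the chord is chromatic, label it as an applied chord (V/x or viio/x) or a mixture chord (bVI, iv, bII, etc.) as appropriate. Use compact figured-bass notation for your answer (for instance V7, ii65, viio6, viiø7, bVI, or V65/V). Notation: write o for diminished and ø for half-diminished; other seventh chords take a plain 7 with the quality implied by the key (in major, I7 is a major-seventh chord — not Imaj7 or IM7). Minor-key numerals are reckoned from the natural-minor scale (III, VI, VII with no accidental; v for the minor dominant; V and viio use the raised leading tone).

Stacked in thirds the chord is Bb-D-F-Ab: a dominant seventh chord on Bb.
Bb is not a diatonic chord root with this quality in G minor, but it lies a perfect fifth above Eb (VI), so the chord functions as an applied dominant of VI.

V7/VI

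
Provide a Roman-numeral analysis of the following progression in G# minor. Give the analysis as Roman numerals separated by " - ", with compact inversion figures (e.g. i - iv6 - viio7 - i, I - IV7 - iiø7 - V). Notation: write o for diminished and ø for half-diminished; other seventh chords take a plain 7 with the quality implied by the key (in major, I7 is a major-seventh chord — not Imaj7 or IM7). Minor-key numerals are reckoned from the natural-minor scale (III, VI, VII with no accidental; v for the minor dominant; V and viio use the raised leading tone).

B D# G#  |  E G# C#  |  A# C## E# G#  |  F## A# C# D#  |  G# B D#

i6 - iv6 - V7/V - V65 - i

B-D#-G#: root G# is the tonic; minor triad there is i6.
E-G#-C#: root C# is the subdominant; minor triad there is iv6.
A#-C##-E#-G# is the secondary dominant of V (dominant seventh chord on A#): V7/V.
F##-A#-C#-D#: root D# is the dominant; dominant seventh chord there is V65.
G#-B-D#: root G# is the tonic; minor triad there is i.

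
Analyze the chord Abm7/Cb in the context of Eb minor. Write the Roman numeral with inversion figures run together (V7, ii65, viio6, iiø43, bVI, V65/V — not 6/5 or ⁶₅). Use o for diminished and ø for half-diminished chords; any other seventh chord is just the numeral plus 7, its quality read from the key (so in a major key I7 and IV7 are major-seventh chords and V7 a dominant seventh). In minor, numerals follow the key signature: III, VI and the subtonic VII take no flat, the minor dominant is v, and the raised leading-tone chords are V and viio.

Stacked in thirds the chord is Ab-Cb-Eb-Gb: a minor seventh chord on Ab.
In Eb minor, Ab is the subdominant; the diatonic minor seventh chord there is iv7.
With Cb in the bass the chord is in first inversion, so the figured bass is 65.

iv65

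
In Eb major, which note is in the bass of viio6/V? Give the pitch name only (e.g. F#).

The applied chord viio6/V is rooted on A: A-C-Eb.
The figure 6 means first inversion — the third is in the bass.

C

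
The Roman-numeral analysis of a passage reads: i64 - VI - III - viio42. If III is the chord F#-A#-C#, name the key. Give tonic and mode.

D# minor

The anchor chord is a major triad on F#, labeled III.
Counting down 2 scale steps from F# places the tonic on D#; a major triad on degree 3 is diatonic only in minor.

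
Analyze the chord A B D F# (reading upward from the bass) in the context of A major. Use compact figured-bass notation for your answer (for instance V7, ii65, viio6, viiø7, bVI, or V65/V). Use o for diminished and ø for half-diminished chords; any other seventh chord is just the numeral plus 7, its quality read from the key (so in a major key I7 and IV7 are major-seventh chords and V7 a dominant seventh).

The pitches B-D-F#-A form a minor seventh chord rooted on B.
In A major, B is the supertonic; the diatonic minor seventh chord there is ii7.
With A in the bass the chord is in third inversion, so the figured bass is 42.

ii42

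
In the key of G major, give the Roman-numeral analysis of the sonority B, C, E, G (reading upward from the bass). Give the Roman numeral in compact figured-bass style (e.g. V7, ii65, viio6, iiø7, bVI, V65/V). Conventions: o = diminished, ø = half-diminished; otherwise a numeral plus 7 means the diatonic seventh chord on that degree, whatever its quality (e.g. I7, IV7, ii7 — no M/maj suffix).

IV42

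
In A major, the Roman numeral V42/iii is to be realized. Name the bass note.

The applied chord V42/iii is rooted on G#: G#-B#-D#-F#.
The figure 42 means third inversion — the seventh is in the bass.

F#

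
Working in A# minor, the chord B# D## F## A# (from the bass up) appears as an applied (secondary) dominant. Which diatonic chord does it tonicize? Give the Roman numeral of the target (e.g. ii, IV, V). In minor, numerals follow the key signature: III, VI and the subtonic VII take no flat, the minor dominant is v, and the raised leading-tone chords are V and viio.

V

The chord is a dominant seventh chord on B#.
A dominant resolves down a perfect fifth: B# → E#. In A# minor, E# is scale degree 5, i.e. V.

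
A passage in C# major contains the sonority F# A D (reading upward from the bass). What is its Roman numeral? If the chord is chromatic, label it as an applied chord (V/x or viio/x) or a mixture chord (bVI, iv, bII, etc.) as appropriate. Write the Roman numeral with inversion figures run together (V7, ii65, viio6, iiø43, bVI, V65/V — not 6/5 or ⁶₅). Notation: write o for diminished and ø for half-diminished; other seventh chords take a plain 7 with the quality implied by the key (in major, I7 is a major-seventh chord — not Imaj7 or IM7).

bII6

The pitches D-F#-A form a major triad rooted on D.
D is the lowered second degree of C# major (diatonic 2 would be D#). This is the Neapolitan sixth — a major triad on the lowered second degree, here in its customary first inversion.
With F# in the bass the chord is in first inversion, so the figured bass is 6.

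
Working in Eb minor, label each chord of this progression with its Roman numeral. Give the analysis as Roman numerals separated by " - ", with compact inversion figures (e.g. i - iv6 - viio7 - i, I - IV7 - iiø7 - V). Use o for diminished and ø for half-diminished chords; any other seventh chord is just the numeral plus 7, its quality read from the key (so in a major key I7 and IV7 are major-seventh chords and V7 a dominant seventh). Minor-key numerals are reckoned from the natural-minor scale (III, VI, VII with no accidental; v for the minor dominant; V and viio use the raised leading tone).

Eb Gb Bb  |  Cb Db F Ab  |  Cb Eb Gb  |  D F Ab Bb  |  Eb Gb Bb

Eb-Gb-Bb: minor triad on Eb = scale degree 1 → i.
Cb-Db-F-Ab has root Db, degree 7 in Eb minor, so VII42.
Cb-Eb-Gb: root Cb is the submediant; major triad there is VI.
D-F-Ab-Bb has root Bb, degree 5 in Eb minor, so V65.
Eb-Gb-Bb: minor triad on Eb = scale degree 1 → i.

i - VII42 - VI - V65 - i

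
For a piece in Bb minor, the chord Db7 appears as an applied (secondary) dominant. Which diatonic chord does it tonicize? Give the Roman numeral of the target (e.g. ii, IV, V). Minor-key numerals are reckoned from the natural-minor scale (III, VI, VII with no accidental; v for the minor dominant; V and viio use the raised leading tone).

VI

The chord is a dominant seventh chord on Db.
A dominant resolves down a perfect fifth: Db → Gb. In Bb minor, Gb is scale degree 6, i.e. VI.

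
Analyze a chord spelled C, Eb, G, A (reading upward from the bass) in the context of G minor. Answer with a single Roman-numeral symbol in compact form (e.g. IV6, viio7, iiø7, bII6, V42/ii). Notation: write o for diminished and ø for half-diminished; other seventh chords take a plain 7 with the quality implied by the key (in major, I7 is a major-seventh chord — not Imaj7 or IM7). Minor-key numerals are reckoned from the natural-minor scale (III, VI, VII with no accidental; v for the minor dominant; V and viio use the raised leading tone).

Stacked in thirds the chord is A-C-Eb-G: a half-diminished seventh chord on A.
In G minor, A is the supertonic; the diatonic half-diminished seventh chord there is iiø7.
With C in the bass the chord is in first inversion, so the figured bass is 65.

iiø65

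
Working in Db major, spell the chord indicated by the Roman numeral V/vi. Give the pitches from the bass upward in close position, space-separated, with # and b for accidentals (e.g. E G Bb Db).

F A C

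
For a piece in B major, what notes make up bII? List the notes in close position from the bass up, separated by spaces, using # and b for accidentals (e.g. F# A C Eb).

C E G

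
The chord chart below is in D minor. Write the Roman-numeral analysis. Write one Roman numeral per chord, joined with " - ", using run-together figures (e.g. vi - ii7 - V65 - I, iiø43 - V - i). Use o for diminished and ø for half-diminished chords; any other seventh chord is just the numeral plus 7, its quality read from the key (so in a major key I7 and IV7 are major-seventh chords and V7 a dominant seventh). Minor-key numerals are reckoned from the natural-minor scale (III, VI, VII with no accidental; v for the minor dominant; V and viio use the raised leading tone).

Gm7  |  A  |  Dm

Gm7: root G is the subdominant; minor seventh chord there is iv7.
A: major triad on A = scale degree 5 → V.
Dm has root D, degree 1 in D minor, so i.

iv7 - V - i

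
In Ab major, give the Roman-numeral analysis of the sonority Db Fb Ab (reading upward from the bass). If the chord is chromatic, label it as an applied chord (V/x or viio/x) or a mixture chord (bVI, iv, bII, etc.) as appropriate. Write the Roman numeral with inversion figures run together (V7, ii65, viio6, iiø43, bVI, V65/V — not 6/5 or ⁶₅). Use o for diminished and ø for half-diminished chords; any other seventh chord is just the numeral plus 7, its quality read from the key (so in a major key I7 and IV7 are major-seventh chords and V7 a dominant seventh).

Stacked in thirds the chord is Db-Fb-Ab: a minor triad on Db.
Db is the fourth degree of Ab major. This is the minor subdominant, borrowed from the parallel minor.

iv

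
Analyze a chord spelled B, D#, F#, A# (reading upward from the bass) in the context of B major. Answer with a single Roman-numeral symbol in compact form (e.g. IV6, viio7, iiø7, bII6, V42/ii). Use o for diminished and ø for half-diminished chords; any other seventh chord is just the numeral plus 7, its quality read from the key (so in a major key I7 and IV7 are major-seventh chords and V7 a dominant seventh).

I7

Stacked in thirds the chord is B-D#-F#-A#: a major seventh chord on B.
B is scale degree 1 in B major, and a major seventh chord on that degree is written I7.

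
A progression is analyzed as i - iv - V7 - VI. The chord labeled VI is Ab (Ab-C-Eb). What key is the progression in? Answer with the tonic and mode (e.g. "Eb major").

C minor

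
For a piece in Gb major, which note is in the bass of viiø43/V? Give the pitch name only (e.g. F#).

Gb

The applied chord viiø43/V is rooted on C: C-Eb-Gb-Bb.
The figure 43 means second inversion — the fifth is in the bass.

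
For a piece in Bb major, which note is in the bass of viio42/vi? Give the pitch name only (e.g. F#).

Eb

The applied chord viio42/vi is rooted on F#: F#-A-C-Eb.
The figure 42 means third inversion — the seventh is in the bass.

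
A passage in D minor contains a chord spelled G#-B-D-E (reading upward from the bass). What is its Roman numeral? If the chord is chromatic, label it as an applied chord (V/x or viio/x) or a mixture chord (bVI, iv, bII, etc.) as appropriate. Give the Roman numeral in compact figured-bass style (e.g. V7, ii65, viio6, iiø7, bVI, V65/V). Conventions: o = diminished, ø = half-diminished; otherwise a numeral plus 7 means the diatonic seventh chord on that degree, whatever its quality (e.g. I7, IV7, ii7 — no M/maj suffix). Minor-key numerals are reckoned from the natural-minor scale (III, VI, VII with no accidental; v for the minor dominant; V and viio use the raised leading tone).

V65/V

The pitches E-G#-B-D form a dominant seventh chord rooted on E.
E is not a diatonic chord root with this quality in D minor, but it lies a perfect fifth above A (V), so the chord functions as an applied dominant of V.
With G# in the bass the chord is in first inversion, so the figured bass is 65.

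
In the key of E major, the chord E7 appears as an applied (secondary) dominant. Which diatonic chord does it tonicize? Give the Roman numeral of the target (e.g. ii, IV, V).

The chord is a dominant seventh chord on E.
A dominant resolves down a perfect fifth: E → A. In E major, A is scale degree 4, i.e. IV.

IV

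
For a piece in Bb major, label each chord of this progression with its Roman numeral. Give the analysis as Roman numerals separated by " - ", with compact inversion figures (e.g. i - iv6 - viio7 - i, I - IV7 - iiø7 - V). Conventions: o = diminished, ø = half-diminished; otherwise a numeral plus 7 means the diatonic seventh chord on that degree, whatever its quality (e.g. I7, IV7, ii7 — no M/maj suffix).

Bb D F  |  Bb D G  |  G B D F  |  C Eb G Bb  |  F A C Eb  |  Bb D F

I - vi6 - V7/ii - ii7 - V7 - I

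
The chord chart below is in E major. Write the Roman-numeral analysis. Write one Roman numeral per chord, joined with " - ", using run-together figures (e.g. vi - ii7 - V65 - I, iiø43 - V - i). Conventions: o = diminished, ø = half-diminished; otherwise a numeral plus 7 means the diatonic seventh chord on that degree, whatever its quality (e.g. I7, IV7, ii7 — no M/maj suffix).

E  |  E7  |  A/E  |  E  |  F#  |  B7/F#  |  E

I - V7/IV - IV64 - I - V/V - V43 - I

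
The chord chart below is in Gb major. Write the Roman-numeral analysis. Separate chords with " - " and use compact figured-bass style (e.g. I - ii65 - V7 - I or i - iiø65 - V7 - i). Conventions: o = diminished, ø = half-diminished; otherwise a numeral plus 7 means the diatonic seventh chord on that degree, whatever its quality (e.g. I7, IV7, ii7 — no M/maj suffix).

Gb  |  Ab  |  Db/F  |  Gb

I - V/V - V6 - I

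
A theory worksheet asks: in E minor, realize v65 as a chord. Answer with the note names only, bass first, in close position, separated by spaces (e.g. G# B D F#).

In E minor, scale degree 5 is B, and the diatonic chord built there is a minor seventh chord.
Stacking thirds from B gives B-D-F#-A.
With the 65 figure the chord is in first inversion; from the bass D upward in close position it reads D-F#-A-B.

D F# A B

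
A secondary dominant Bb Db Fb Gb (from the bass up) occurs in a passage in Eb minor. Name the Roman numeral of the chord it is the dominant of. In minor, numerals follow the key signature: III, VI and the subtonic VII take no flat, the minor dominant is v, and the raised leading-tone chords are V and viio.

The chord is a dominant seventh chord on Gb.
A dominant resolves down a perfect fifth: Gb → Cb. In Eb minor, Cb is scale degree 6, i.e. VI.

VI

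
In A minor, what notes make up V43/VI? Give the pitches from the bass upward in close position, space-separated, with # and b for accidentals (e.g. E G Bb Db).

The slash means an applied dominant: we want the dominant of VI. In A minor, VI is F major, and its dominant is built on C.
Building a dominant seventh chord on C gives C-E-G-Bb.
With the 43 figure the chord is in second inversion; from the bass G upward in close position it reads G-Bb-C-E.

G Bb C E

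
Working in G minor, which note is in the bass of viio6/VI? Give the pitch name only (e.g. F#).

F

The applied chord viio6/VI is rooted on D: D-F-Ab.
The figure 6 means first inversion — the third is in the bass.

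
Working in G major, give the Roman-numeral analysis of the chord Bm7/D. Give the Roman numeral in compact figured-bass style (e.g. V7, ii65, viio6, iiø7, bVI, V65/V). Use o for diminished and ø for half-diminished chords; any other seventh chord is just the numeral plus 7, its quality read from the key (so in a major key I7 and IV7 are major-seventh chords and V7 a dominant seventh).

The pitches B-D-F#-A form a minor seventh chord rooted on B.
B is scale degree 3 in G major, and a minor seventh chord on that degree is written iii7.
With D in the bass the chord is in first inversion, so the figured bass is 65.

iii65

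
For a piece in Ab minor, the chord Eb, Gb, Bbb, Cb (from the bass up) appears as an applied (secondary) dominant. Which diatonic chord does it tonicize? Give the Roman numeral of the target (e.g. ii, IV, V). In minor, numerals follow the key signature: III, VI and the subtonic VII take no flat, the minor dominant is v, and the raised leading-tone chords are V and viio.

The chord is a dominant seventh chord on Cb.
A dominant resolves down a perfect fifth: Cb → Fb. In Ab minor, Fb is scale degree 6, i.e. VI.

VI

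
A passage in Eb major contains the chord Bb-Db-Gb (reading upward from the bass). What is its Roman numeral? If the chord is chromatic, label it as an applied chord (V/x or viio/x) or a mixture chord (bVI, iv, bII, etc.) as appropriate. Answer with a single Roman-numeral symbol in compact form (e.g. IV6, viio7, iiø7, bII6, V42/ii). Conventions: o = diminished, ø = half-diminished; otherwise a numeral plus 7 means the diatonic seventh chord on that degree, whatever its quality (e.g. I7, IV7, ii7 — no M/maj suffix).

bIII6

Stacked in thirds the chord is Gb-Bb-Db: a major triad on Gb.
Gb is the lowered third degree of Eb major (diatonic 3 would be G). This is a major triad on the lowered third degree, borrowed from the parallel minor.
With Bb in the bass the chord is in first inversion, so the figured bass is 6.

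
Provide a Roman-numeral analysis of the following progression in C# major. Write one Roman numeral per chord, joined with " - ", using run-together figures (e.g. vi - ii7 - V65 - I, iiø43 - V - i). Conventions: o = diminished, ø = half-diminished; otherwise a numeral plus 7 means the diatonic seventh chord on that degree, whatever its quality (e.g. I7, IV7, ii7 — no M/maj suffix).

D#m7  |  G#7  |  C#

D#m7 has root D#, degree 2 in C# major, so ii7.
G#7 has root G#, degree 5 in C# major, so V7.
C#: major triad on C# = scale degree 1 → I.

ii7 - V7 - I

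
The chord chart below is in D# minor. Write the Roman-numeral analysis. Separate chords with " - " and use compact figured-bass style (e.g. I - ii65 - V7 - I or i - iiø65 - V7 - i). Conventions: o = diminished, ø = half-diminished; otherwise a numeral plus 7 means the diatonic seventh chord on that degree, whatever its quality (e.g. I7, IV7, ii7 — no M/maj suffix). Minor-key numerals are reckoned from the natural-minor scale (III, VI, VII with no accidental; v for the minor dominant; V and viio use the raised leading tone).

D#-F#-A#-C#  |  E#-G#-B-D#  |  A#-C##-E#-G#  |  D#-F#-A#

i7 - iiø7 - V7 - i

D#-F#-A#-C# has root D#, degree 1 in D# minor, so i7.
E#-G#-B-D#: root E# is the supertonic; half-diminished seventh chord there is iiø7.
A#-C##-E#-G#: dominant seventh chord on A# = scale degree 5 → V7.
D#-F#-A# has root D#, degree 1 in D# minor, so i.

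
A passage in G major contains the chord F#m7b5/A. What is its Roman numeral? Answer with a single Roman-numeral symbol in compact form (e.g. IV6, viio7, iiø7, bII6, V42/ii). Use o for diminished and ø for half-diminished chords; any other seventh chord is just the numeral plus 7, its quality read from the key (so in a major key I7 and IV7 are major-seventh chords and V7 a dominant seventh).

viiø65

The pitches F#-A-C-E form a half-diminished seventh chord rooted on F#.
F# is scale degree 7 in G major, and a half-diminished seventh chord on that degree is written viiø7.
With A in the bass the chord is in first inversion, so the figured bass is 65.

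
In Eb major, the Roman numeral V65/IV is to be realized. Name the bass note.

The applied chord V65/IV is rooted on Eb: Eb-G-Bb-Db.
The figure 65 means first inversion — the third is in the bass.

G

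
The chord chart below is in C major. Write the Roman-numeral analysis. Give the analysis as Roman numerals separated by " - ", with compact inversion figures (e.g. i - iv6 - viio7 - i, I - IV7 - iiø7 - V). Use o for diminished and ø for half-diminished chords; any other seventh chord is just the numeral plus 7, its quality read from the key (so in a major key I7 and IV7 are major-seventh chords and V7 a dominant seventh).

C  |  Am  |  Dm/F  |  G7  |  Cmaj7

I - vi - ii6 - V7 - I7

C: major triad on C = scale degree 1 → I.
Am: minor triad on A = scale degree 6 → vi.
Dm/F: minor triad on D = scale degree 2 → ii6.
G7: dominant seventh chord on G = scale degree 5 → V7.
Cmaj7 has root C, degree 1 in C major, so I7.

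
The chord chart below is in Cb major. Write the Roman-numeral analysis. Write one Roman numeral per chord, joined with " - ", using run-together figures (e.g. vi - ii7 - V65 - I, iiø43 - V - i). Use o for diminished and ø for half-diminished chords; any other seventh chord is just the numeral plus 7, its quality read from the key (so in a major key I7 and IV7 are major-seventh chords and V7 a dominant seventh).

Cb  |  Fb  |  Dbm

Cb has root Cb, degree 1 in Cb major, so I.
Fb: root Fb is the subdominant; major triad there is IV.
Dbm: root Db is the supertonic; minor triad there is ii.

I - IV - ii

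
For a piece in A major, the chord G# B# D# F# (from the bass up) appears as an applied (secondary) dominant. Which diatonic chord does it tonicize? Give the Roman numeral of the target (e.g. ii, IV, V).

The chord is a dominant seventh chord on G#.
A dominant resolves down a perfect fifth: G# → C#. In A major, C# is scale degree 3, i.e. iii.

iii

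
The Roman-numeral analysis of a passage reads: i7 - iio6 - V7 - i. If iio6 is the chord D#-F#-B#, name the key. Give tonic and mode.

The anchor chord is a diminished triad on B#, labeled iio6.
Counting down one scale step from B# places the tonic on A#; a diminished triad on degree 2 is diatonic only in minor.

A# minor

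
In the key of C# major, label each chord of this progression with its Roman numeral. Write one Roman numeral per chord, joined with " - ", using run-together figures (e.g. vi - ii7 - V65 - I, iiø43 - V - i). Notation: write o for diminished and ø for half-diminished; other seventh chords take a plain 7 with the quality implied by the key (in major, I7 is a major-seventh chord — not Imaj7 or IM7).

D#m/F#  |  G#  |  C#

ii6 - V - I

D#m/F# has root D#, degree 2 in C# major, so ii6.
G#: major triad on G# = scale degree 5 → V.
C# has root C#, degree 1 in C# major, so I.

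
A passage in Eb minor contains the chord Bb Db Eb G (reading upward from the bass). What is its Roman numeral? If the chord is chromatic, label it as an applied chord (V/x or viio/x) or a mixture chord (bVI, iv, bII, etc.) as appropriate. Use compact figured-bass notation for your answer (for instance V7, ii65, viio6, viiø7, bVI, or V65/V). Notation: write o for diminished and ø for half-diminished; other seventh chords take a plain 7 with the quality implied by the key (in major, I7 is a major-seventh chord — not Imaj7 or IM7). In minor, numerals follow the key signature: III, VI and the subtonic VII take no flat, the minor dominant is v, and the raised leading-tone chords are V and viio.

The pitches Eb-G-Bb-Db form a dominant seventh chord rooted on Eb.
Eb is not a diatonic chord root with this quality in Eb minor, but it lies a perfect fifth above Ab (iv), so the chord functions as an applied dominant of iv.
With Bb in the bass the chord is in second inversion, so the figured bass is 43.

V43/iv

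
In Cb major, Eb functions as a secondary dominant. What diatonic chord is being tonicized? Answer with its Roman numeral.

vi

The chord is a major triad on Eb.
A dominant resolves down a perfect fifth: Eb → Ab. In Cb major, Ab is scale degree 6, i.e. vi.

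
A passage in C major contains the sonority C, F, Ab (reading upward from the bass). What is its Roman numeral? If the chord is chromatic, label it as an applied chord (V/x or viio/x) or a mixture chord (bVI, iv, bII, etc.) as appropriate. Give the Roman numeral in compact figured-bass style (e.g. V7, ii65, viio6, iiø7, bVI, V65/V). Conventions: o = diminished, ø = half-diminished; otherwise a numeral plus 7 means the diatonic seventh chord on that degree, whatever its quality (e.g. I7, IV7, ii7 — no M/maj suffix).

iv64

The pitches F-Ab-C form a minor triad rooted on F.
F is the fourth degree of C major. This is the minor subdominant, borrowed from the parallel minor.
With C in the bass the chord is in second inversion, so the figured bass is 64.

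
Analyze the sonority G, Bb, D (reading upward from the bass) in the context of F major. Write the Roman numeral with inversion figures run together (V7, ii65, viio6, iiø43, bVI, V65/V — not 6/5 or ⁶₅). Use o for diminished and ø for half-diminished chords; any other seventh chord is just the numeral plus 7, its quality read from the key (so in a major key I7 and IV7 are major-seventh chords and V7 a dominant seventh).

ii

The pitches G-Bb-D form a minor triad rooted on G.
In F major, G is the supertonic; the diatonic minor triad there is ii.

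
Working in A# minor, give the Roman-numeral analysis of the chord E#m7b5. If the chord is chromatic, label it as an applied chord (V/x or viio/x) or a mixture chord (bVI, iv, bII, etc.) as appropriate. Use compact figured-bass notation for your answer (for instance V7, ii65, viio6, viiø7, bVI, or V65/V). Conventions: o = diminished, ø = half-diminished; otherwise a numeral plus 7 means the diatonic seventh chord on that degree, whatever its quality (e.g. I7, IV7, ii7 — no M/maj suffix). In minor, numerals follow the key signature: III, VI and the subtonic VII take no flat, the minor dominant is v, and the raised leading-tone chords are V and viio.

viiø7/VI

The pitches E#-G#-B-D# form a half-diminished seventh chord rooted on E#.
E# sits a half step below F# (VI in A# minor); a diminished chord there is the applied leading-tone chord of VI.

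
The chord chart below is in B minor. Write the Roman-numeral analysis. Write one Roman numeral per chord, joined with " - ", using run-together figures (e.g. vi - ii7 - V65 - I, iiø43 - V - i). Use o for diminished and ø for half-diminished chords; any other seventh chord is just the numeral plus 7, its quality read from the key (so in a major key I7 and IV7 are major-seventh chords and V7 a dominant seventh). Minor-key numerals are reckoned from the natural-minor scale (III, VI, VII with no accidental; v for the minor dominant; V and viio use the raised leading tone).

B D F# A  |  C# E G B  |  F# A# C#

i7 - iiø7 - V

B-D-F#-A: minor seventh chord on B = scale degree 1 → i7.
C#-E-G-B: half-diminished seventh chord on C# = scale degree 2 → iiø7.
F#-A#-C# has root F#, degree 5 in B minor, so V.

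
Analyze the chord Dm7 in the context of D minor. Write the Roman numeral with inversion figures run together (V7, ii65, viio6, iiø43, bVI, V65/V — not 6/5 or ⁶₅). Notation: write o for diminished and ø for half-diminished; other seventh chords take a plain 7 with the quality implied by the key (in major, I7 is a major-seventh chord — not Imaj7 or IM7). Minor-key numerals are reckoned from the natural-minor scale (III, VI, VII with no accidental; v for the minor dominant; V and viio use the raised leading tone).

i7

The pitches D-F-A-C form a minor seventh chord rooted on D.
In D minor, D is the tonic; the diatonic minor seventh chord there is i7.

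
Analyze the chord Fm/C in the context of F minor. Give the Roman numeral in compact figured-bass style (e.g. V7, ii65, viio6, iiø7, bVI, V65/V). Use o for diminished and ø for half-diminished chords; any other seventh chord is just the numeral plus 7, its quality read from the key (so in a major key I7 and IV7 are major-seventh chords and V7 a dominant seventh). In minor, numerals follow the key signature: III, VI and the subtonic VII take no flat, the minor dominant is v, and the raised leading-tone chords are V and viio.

The pitches F-Ab-C form a minor triad rooted on F.
F is scale degree 1 in F minor, and a minor triad on that degree is written i.
With C in the bass the chord is in second inversion, so the figured bass is 64.

i64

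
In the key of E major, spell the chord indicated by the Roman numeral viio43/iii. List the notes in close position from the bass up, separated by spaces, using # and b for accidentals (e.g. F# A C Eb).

C# E F## A#

The slash marks an applied leading-tone chord: viio of iii. In E major, iii is G#, so the leading tone to it is F##, a half step below.
Building a fully diminished seventh chord on F## gives F##-A#-C#-E.
The figured bass 43 indicates second inversion, placing the fifth (C#) in the bass: C#-E-F##-A#.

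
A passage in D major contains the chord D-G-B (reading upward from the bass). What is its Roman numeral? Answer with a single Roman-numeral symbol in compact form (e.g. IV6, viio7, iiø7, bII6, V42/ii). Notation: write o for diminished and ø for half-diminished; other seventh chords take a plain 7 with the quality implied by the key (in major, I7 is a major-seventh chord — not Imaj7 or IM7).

IV64

The pitches G-B-D form a major triad rooted on G.
In D major, G is the subdominant; the diatonic major triad there is IV.
With D in the bass the chord is in second inversion, so the figured bass is 64.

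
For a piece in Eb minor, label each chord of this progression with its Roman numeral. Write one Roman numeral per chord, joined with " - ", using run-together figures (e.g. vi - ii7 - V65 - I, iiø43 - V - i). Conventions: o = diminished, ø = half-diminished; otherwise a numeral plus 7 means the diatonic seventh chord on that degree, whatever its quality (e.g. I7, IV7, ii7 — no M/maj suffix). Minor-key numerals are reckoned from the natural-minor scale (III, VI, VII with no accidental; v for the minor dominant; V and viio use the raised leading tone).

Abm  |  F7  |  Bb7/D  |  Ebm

Abm: root Ab is the subdominant; minor triad there is iv.
F7 is the secondary dominant of V (dominant seventh chord on F): V7/V.
Bb7/D has root Bb, degree 5 in Eb minor, so V65.
Ebm: root Eb is the tonic; minor triad there is i.

iv - V7/V - V65 - i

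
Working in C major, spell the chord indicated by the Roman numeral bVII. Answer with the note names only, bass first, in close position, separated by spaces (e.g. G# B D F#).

Bb D F

Scale degree 7 in C major is B; lowering it a half step gives Bb. bVII is a major triad on the lowered seventh degree (the subtonic), borrowed from the parallel minor.
So the chord is Bb-D-F.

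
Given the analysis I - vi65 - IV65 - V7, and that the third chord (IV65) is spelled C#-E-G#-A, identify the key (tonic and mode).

E major

The anchor chord is a major seventh chord on A, labeled IV65.
If A is scale degree 4 and the mode makes that degree carry a major seventh chord, the tonic is E and the mode is major.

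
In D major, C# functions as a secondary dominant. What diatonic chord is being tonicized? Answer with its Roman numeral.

iii

The chord is a major triad on C#.
A dominant resolves down a perfect fifth: C# → F#. In D major, F# is scale degree 3, i.e. iii.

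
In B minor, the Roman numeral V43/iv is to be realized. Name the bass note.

The applied chord V43/iv is rooted on B: B-D#-F#-A.
The figure 43 means second inversion — the fifth is in the bass.

F#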